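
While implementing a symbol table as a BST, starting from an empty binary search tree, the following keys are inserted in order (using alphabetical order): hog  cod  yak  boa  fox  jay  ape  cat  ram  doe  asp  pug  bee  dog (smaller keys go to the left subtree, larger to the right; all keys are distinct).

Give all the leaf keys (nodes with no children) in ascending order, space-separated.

bee cat dog pug

Resulting structure (node: left, right):
  hog: L=cod, R=yak
  cod: L=boa, R=fox
  yak: L=jay, R=–
  boa: L=ape, R=cat
  fox: L=doe, R=–
  jay: L=–, R=ram
  ape: L=–, R=asp
  cat: L=–, R=–
  ram: L=pug, R=–
  doe: L=–, R=dog
  asp: L=–, R=bee
  pug: L=–, R=–
  bee: L=–, R=–
  dog: L=–, R=–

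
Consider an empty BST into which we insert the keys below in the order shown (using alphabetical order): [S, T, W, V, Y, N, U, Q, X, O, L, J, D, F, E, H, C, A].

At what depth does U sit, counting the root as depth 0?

4

Insert S: tree is empty, so S becomes the root.
Insert T: T > S → go right. Place as right child of S.
Insert W: W > S → go right; W > T → go right. Place as right child of T.
Insert V: V > S → go right; V > T → go right; V < W → go left. Place as left child of W.
Insert Y: Y > S → go right; Y > T → go right; Y > W → go right. Place as right child of W.
Insert N: N < S → go left. Place as left child of S.
Insert U: U > S → go right; U > T → go right; U < W → go left; U < V → go left. Place as left child of V.
Insert Q: Q < S → go left; Q > N → go right. Place as right child of N.
Insert X: X > S → go right; X > T → go right; X > W → go right; X < Y → go left. Place as left child of Y.
Insert O: O < S → go left; O > N → go right; O < Q → go left. Place as left child of Q.
Insert L: L < S → go left; L < N → go left. Place as left child of N.
Insert J: J < S → go left; J < N → go left; J < L → go left. Place as left child of L.
Insert D: D < S → go left; D < N → go left; D < L → go left; D < J → go left. Place as left child of J.
Insert F: F < S → go left; F < N → go left; F < L → go left; F < J → go left; F > D → go right. Place as right child of D.
Insert E: E < S → go left; E < N → go left; E < L → go left; E < J → go left; E > D → go right; E < F → go left. Place as left child of F.
Insert H: H < S → go left; H < N → go left; H < L → go left; H < J → go left; H > D → go right; H > F → go right. Place as right child of F.
Insert C: C < S → go left; C < N → go left; C < L → go left; C < J → go left; C < D → go left. Place as left child of D.
Insert A: A < S → go left; A < N → go left; A < L → go left; A < J → go left; A < D → go left; A < C → go left. Place as left child of C.

Path to U: S → T → W → V → U, which is 4 edges.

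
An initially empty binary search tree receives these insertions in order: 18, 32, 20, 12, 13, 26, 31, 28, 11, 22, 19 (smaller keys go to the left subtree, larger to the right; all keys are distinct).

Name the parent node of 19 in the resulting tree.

Insert 18: tree is empty, so 18 becomes the root.
Insert 32: 32 > 18 → go right. Place as right child of 18.
Insert 20: 20 > 18 → go right; 20 < 32 → go left. Place as left child of 32.
Insert 12: 12 < 18 → go left. Place as left child of 18.
Insert 13: 13 < 18 → go left; 13 > 12 → go right. Place as right child of 12.
Insert 26: 26 > 18 → go right; 26 < 32 → go left; 26 > 20 → go right. Place as right child of 20.
Insert 31: 31 > 18 → go right; 31 < 32 → go left; 31 > 20 → go right; 31 > 26 → go right. Place as right child of 26.
Insert 28: 28 > 18 → go right; 28 < 32 → go left; 28 > 20 → go right; 28 > 26 → go right; 28 < 31 → go left. Place as left child of 31.
Insert 11: 11 < 18 → go left; 11 < 12 → go left. Place as left child of 12.
Insert 22: 22 > 18 → go right; 22 < 32 → go left; 22 > 20 → go right; 22 < 26 → go left. Place as left child of 26.
Insert 19: 19 > 18 → go right; 19 < 32 → go left; 19 < 20 → go left. Place as left child of 20.

20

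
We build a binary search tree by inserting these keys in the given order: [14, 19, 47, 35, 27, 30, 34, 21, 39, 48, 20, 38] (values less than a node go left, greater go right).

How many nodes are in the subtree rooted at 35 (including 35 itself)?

8

Resulting structure (node: left, right):
  14: L=–, R=19
  19: L=–, R=47
  47: L=35, R=48
  35: L=27, R=39
  27: L=21, R=30
  30: L=–, R=34
  34: L=–, R=–
  21: L=20, R=–
  39: L=38, R=–
  48: L=–, R=–
  20: L=–, R=–
  38: L=–, R=–

Subtree rooted at 35 contains: 35, 27, 21, 20, 30, 34, 39, 38 — 8 nodes.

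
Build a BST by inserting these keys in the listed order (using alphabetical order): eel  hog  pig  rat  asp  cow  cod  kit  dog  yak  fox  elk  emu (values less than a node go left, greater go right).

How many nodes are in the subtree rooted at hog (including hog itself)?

Resulting structure (node: left, right):
  eel: L=asp, R=hog
  hog: L=fox, R=pig
  pig: L=kit, R=rat
  rat: L=–, R=yak
  asp: L=–, R=cow
  cow: L=cod, R=dog
  cod: L=–, R=–
  kit: L=–, R=–
  dog: L=–, R=–
  yak: L=–, R=–
  fox: L=elk, R=–
  elk: L=–, R=emu
  emu: L=–, R=–

Subtree rooted at hog contains: hog, fox, elk, emu, pig, kit, rat, yak — 8 nodes.

8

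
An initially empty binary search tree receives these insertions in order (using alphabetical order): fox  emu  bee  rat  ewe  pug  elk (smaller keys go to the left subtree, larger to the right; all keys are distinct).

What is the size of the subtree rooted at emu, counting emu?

fox: root
emu: left child of fox (depth 1)
bee: left child of emu (depth 2)
rat: right child of fox (depth 1)
ewe: right child of emu (depth 2)
pug: left child of rat (depth 2)
elk: right child of bee (depth 3)

Subtree rooted at emu contains: emu, bee, elk, ewe — 4 nodes.

4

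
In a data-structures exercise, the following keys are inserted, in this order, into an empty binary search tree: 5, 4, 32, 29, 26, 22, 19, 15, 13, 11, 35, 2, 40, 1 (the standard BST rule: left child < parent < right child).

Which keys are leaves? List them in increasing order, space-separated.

1 11 40

Insert 5: tree is empty, so 5 becomes the root.
Insert 4: 4 < 5 → go left. Place as left child of 5.
Insert 32: 32 > 5 → go right. Place as right child of 5.
Insert 29: 29 > 5 → go right; 29 < 32 → go left. Place as left child of 32.
Insert 26: 26 > 5 → go right; 26 < 32 → go left; 26 < 29 → go left. Place as left child of 29.
Insert 22: 22 > 5 → go right; 22 < 32 → go left; 22 < 29 → go left; 22 < 26 → go left. Place as left child of 26.
Insert 19: 19 > 5 → go right; 19 < 32 → go left; 19 < 29 → go left; 19 < 26 → go left; 19 < 22 → go left. Place as left child of 22.
Insert 15: 15 > 5 → go right; 15 < 32 → go left; 15 < 29 → go left; 15 < 26 → go left; 15 < 22 → go left; 15 < 19 → go left. Place as left child of 19.
Insert 13: 13 > 5 → go right; 13 < 32 → go left; 13 < 29 → go left; 13 < 26 → go left; 13 < 22 → go left; 13 < 19 → go left; 13 < 15 → go left. Place as left child of 15.
Insert 11: 11 > 5 → go right; 11 < 32 → go left; 11 < 29 → go left; 11 < 26 → go left; 11 < 22 → go left; 11 < 19 → go left; 11 < 15 → go left; 11 < 13 → go left. Place as left child of 13.
Insert 35: 35 > 5 → go right; 35 > 32 → go right. Place as right child of 32.
Insert 2: 2 < 5 → go left; 2 < 4 → go left. Place as left child of 4.
Insert 40: 40 > 5 → go right; 40 > 32 → go right; 40 > 35 → go right. Place as right child of 35.
Insert 1: 1 < 5 → go left; 1 < 4 → go left; 1 < 2 → go left. Place as left child of 2.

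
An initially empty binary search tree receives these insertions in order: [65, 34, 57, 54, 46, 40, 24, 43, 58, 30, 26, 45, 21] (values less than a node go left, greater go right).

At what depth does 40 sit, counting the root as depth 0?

65: root
34: left child of 65 (depth 1)
57: right child of 34 (depth 2)
54: left child of 57 (depth 3)
46: left child of 54 (depth 4)
40: left child of 46 (depth 5)
24: left child of 34 (depth 2)
43: right child of 40 (depth 6)
58: right child of 57 (depth 3)
30: right child of 24 (depth 3)
26: left child of 30 (depth 4)
45: right child of 43 (depth 7)
21: left child of 24 (depth 3)

Path to 40: 65 → 34 → 57 → 54 → 46 → 40, which is 5 edges.

5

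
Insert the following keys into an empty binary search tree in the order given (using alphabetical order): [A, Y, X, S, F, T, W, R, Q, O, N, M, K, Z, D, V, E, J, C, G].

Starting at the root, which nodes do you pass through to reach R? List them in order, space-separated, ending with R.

A Y X S F R

Insert A: tree is empty, so A becomes the root.
Insert Y: Y > A → go right. Place as right child of A.
Insert X: X > A → go right; X < Y → go left. Place as left child of Y.
Insert S: S > A → go right; S < Y → go left; S < X → go left. Place as left child of X.
Insert F: F > A → go right; F < Y → go left; F < X → go left; F < S → go left. Place as left child of S.
Insert T: T > A → go right; T < Y → go left; T < X → go left; T > S → go right. Place as right child of S.
Insert W: W > A → go right; W < Y → go left; W < X → go left; W > S → go right; W > T → go right. Place as right child of T.
Insert R: R > A → go right; R < Y → go left; R < X → go left; R < S → go left; R > F → go right. Place as right child of F.
Insert Q: Q > A → go right; Q < Y → go left; Q < X → go left; Q < S → go left; Q > F → go right; Q < R → go left. Place as left child of R.
Insert O: O > A → go right; O < Y → go left; O < X → go left; O < S → go left; O > F → go right; O < R → go left; O < Q → go left. Place as left child of Q.
Insert N: N > A → go right; N < Y → go left; N < X → go left; N < S → go left; N > F → go right; N < R → go left; N < Q → go left; N < O → go left. Place as left child of O.
Insert M: M > A → go right; M < Y → go left; M < X → go left; M < S → go left; M > F → go right; M < R → go left; M < Q → go left; M < O → go left; M < N → go left. Place as left child of N.
Insert K: K > A → go right; K < Y → go left; K < X → go left; K < S → go left; K > F → go right; K < R → go left; K < Q → go left; K < O → go left; K < N → go left; K < M → go left. Place as left child of M.
Insert Z: Z > A → go right; Z > Y → go right. Place as right child of Y.
Insert D: D > A → go right; D < Y → go left; D < X → go left; D < S → go left; D < F → go left. Place as left child of F.
Insert V: V > A → go right; V < Y → go left; V < X → go left; V > S → go right; V > T → go right; V < W → go left. Place as left child of W.
Insert E: E > A → go right; E < Y → go left; E < X → go left; E < S → go left; E < F → go left; E > D → go right. Place as right child of D.
Insert J: J > A → go right; J < Y → go left; J < X → go left; J < S → go left; J > F → go right; J < R → go left; J < Q → go left; J < O → go left; J < N → go left; J < M → go left; J < K → go left. Place as left child of K.
Insert C: C > A → go right; C < Y → go left; C < X → go left; C < S → go left; C < F → go left; C < D → go left. Place as left child of D.
Insert G: G > A → go right; G < Y → go left; G < X → go left; G < S → go left; G > F → go right; G < R → go left; G < Q → go left; G < O → go left; G < N → go left; G < M → go left; G < K → go left; G < J → go left. Place as left child of J.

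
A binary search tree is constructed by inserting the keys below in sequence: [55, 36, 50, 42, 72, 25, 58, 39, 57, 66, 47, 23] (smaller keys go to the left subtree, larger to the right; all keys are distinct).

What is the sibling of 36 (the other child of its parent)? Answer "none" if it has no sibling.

Insert 55: tree is empty, so 55 becomes the root.
Insert 36: 36 < 55 → go left. Place as left child of 55.
Insert 50: 50 < 55 → go left; 50 > 36 → go right. Place as right child of 36.
Insert 42: 42 < 55 → go left; 42 > 36 → go right; 42 < 50 → go left. Place as left child of 50.
Insert 72: 72 > 55 → go right. Place as right child of 55.
Insert 25: 25 < 55 → go left; 25 < 36 → go left. Place as left child of 36.
Insert 58: 58 > 55 → go right; 58 < 72 → go left. Place as left child of 72.
Insert 39: 39 < 55 → go left; 39 > 36 → go right; 39 < 50 → go left; 39 < 42 → go left. Place as left child of 42.
Insert 57: 57 > 55 → go right; 57 < 72 → go left; 57 < 58 → go left. Place as left child of 58.
Insert 66: 66 > 55 → go right; 66 < 72 → go left; 66 > 58 → go right. Place as right child of 58.
Insert 47: 47 < 55 → go left; 47 > 36 → go right; 47 < 50 → go left; 47 > 42 → go right. Place as right child of 42.
Insert 23: 23 < 55 → go left; 23 < 36 → go left; 23 < 25 → go left. Place as left child of 25.

36's parent is 55; the other child of 55 is 72.

72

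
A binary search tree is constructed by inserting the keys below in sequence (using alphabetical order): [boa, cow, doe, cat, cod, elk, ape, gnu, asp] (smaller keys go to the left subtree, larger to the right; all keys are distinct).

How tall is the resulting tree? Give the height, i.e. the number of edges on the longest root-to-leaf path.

Resulting structure (node: left, right):
  boa: L=ape, R=cow
  cow: L=cat, R=doe
  doe: L=–, R=elk
  cat: L=–, R=cod
  cod: L=–, R=–
  elk: L=–, R=gnu
  ape: L=–, R=asp
  gnu: L=–, R=–
  asp: L=–, R=–

The deepest node is gnu at depth 4.

4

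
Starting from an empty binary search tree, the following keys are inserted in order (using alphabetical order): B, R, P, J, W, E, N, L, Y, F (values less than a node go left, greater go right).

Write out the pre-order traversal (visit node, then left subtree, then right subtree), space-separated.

B R P J E F N L W Y

Insert B: tree is empty, so B becomes the root.
Insert R: R > B → go right. Place as right child of B.
Insert P: P > B → go right; P < R → go left. Place as left child of R.
Insert J: J > B → go right; J < R → go left; J < P → go left. Place as left child of P.
Insert W: W > B → go right; W > R → go right. Place as right child of R.
Insert E: E > B → go right; E < R → go left; E < P → go left; E < J → go left. Place as left child of J.
Insert N: N > B → go right; N < R → go left; N < P → go left; N > J → go right. Place as right child of J.
Insert L: L > B → go right; L < R → go left; L < P → go left; L > J → go right; L < N → go left. Place as left child of N.
Insert Y: Y > B → go right; Y > R → go right; Y > W → go right. Place as right child of W.
Insert F: F > B → go right; F < R → go left; F < P → go left; F < J → go left; F > E → go right. Place as right child of E.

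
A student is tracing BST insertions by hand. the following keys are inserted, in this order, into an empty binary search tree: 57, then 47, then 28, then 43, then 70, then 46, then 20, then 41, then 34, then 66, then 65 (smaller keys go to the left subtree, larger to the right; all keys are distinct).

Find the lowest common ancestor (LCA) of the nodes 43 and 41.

Resulting structure (node: left, right):
  57: L=47, R=70
  47: L=28, R=–
  28: L=20, R=43
  43: L=41, R=46
  70: L=66, R=–
  46: L=–, R=–
  20: L=–, R=–
  41: L=34, R=–
  34: L=–, R=–
  66: L=65, R=–
  65: L=–, R=–

Path to 43: 57 → 47 → 28 → 43
Path to 41: 57 → 47 → 28 → 43 → 41
43 lies on both paths and is an ancestor of the other node.

43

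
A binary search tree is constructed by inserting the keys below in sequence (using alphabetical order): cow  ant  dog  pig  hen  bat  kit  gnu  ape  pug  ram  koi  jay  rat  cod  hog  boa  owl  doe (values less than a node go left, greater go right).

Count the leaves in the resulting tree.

7

cow: root
ant: left child of cow (depth 1)
dog: right child of cow (depth 1)
pig: right child of dog (depth 2)
hen: left child of pig (depth 3)
bat: right child of ant (depth 2)
kit: right child of hen (depth 4)
gnu: left child of hen (depth 4)
ape: left child of bat (depth 3)
pug: right child of pig (depth 3)
ram: right child of pug (depth 4)
koi: right child of kit (depth 5)
jay: left child of kit (depth 5)
rat: right child of ram (depth 5)
cod: right child of bat (depth 3)
hog: left child of jay (depth 6)
boa: left child of cod (depth 4)
owl: right child of koi (depth 6)
doe: left child of dog (depth 2)

Leaves: ape, boa, doe, gnu, hog, owl, rat — 7 in total.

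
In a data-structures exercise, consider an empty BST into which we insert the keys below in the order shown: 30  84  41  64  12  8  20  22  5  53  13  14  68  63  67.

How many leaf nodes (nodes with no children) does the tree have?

5

30: root
84: right child of 30 (depth 1)
41: left child of 84 (depth 2)
64: right child of 41 (depth 3)
12: left child of 30 (depth 1)
8: left child of 12 (depth 2)
20: right child of 12 (depth 2)
22: right child of 20 (depth 3)
5: left child of 8 (depth 3)
53: left child of 64 (depth 4)
13: left child of 20 (depth 3)
14: right child of 13 (depth 4)
68: right child of 64 (depth 4)
63: right child of 53 (depth 5)
67: left child of 68 (depth 5)

Leaves: 5, 14, 22, 63, 67 — 5 in total.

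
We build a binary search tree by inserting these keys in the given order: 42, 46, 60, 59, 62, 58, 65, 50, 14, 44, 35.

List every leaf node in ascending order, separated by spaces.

Insert 42: tree is empty, so 42 becomes the root.
Insert 46: 46 > 42 → go right. Place as right child of 42.
Insert 60: 60 > 42 → go right; 60 > 46 → go right. Place as right child of 46.
Insert 59: 59 > 42 → go right; 59 > 46 → go right; 59 < 60 → go left. Place as left child of 60.
Insert 62: 62 > 42 → go right; 62 > 46 → go right; 62 > 60 → go right. Place as right child of 60.
Insert 58: 58 > 42 → go right; 58 > 46 → go right; 58 < 60 → go left; 58 < 59 → go left. Place as left child of 59.
Insert 65: 65 > 42 → go right; 65 > 46 → go right; 65 > 60 → go right; 65 > 62 → go right. Place as right child of 62.
Insert 50: 50 > 42 → go right; 50 > 46 → go right; 50 < 60 → go left; 50 < 59 → go left; 50 < 58 → go left. Place as left child of 58.
Insert 14: 14 < 42 → go left. Place as left child of 42.
Insert 44: 44 > 42 → go right; 44 < 46 → go left. Place as left child of 46.
Insert 35: 35 < 42 → go left; 35 > 14 → go right. Place as right child of 14.

35 44 50 65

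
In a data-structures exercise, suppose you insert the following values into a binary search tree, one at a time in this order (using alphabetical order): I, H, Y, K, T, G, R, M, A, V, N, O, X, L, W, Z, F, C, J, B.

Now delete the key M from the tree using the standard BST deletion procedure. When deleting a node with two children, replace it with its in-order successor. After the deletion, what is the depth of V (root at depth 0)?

Insert I: tree is empty, so I becomes the root.
Insert H: H < I → go left. Place as left child of I.
Insert Y: Y > I → go right. Place as right child of I.
Insert K: K > I → go right; K < Y → go left. Place as left child of Y.
Insert T: T > I → go right; T < Y → go left; T > K → go right. Place as right child of K.
Insert G: G < I → go left; G < H → go left. Place as left child of H.
Insert R: R > I → go right; R < Y → go left; R > K → go right; R < T → go left. Place as left child of T.
Insert M: M > I → go right; M < Y → go left; M > K → go right; M < T → go left; M < R → go left. Place as left child of R.
Insert A: A < I → go left; A < H → go left; A < G → go left. Place as left child of G.
Insert V: V > I → go right; V < Y → go left; V > K → go right; V > T → go right. Place as right child of T.
Insert N: N > I → go right; N < Y → go left; N > K → go right; N < T → go left; N < R → go left; N > M → go right. Place as right child of M.
Insert O: O > I → go right; O < Y → go left; O > K → go right; O < T → go left; O < R → go left; O > M → go right; O > N → go right. Place as right child of N.
Insert X: X > I → go right; X < Y → go left; X > K → go right; X > T → go right; X > V → go right. Place as right child of V.
Insert L: L > I → go right; L < Y → go left; L > K → go right; L < T → go left; L < R → go left; L < M → go left. Place as left child of M.
Insert W: W > I → go right; W < Y → go left; W > K → go right; W > T → go right; W > V → go right; W < X → go left. Place as left child of X.
Insert Z: Z > I → go right; Z > Y → go right. Place as right child of Y.
Insert F: F < I → go left; F < H → go left; F < G → go left; F > A → go right. Place as right child of A.
Insert C: C < I → go left; C < H → go left; C < G → go left; C > A → go right; C < F → go left. Place as left child of F.
Insert J: J > I → go right; J < Y → go left; J < K → go left. Place as left child of K.
Insert B: B < I → go left; B < H → go left; B < G → go left; B > A → go right; B < F → go left; B < C → go left. Place as left child of C.

Delete M (two children — replace with in-order successor).
After deletion, path to V: I → Y → K → T → V.

4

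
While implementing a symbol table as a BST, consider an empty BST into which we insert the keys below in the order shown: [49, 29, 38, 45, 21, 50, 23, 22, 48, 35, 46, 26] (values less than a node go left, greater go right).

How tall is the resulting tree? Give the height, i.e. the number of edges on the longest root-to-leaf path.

49: root
29: left child of 49 (depth 1)
38: right child of 29 (depth 2)
45: right child of 38 (depth 3)
21: left child of 29 (depth 2)
50: right child of 49 (depth 1)
23: right child of 21 (depth 3)
22: left child of 23 (depth 4)
48: right child of 45 (depth 4)
35: left child of 38 (depth 3)
46: left child of 48 (depth 5)
26: right child of 23 (depth 4)

The deepest node is 46 at depth 5.

5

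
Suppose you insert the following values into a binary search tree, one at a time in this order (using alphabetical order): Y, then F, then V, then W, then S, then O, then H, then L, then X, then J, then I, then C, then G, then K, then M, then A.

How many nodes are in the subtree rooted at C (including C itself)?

2

Insert Y: tree is empty, so Y becomes the root.
Insert F: F < Y → go left. Place as left child of Y.
Insert V: V < Y → go left; V > F → go right. Place as right child of F.
Insert W: W < Y → go left; W > F → go right; W > V → go right. Place as right child of V.
Insert S: S < Y → go left; S > F → go right; S < V → go left. Place as left child of V.
Insert O: O < Y → go left; O > F → go right; O < V → go left; O < S → go left. Place as left child of S.
Insert H: H < Y → go left; H > F → go right; H < V → go left; H < S → go left; H < O → go left. Place as left child of O.
Insert L: L < Y → go left; L > F → go right; L < V → go left; L < S → go left; L < O → go left; L > H → go right. Place as right child of H.
Insert X: X < Y → go left; X > F → go right; X > V → go right; X > W → go right. Place as right child of W.
Insert J: J < Y → go left; J > F → go right; J < V → go left; J < S → go left; J < O → go left; J > H → go right; J < L → go left. Place as left child of L.
Insert I: I < Y → go left; I > F → go right; I < V → go left; I < S → go left; I < O → go left; I > H → go right; I < L → go left; I < J → go left. Place as left child of J.
Insert C: C < Y → go left; C < F → go left. Place as left child of F.
Insert G: G < Y → go left; G > F → go right; G < V → go left; G < S → go left; G < O → go left; G < H → go left. Place as left child of H.
Insert K: K < Y → go left; K > F → go right; K < V → go left; K < S → go left; K < O → go left; K > H → go right; K < L → go left; K > J → go right. Place as right child of J.
Insert M: M < Y → go left; M > F → go right; M < V → go left; M < S → go left; M < O → go left; M > H → go right; M > L → go right. Place as right child of L.
Insert A: A < Y → go left; A < F → go left; A < C → go left. Place as left child of C.

Subtree rooted at C contains: C, A — 2 nodes.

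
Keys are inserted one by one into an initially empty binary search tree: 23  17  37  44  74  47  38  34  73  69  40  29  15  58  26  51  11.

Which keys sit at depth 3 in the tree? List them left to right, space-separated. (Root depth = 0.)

23: root
17: left child of 23 (depth 1)
37: right child of 23 (depth 1)
44: right child of 37 (depth 2)
74: right child of 44 (depth 3)
47: left child of 74 (depth 4)
38: left child of 44 (depth 3)
34: left child of 37 (depth 2)
73: right child of 47 (depth 5)
69: left child of 73 (depth 6)
40: right child of 38 (depth 4)
29: left child of 34 (depth 3)
15: left child of 17 (depth 2)
58: left child of 69 (depth 7)
26: left child of 29 (depth 4)
51: left child of 58 (depth 8)
11: left child of 15 (depth 3)

11 29 38 74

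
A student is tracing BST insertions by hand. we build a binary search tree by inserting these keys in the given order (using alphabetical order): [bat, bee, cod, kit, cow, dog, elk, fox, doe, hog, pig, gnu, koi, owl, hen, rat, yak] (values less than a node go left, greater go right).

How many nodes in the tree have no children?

Insert bat: tree is empty, so bat becomes the root.
Insert bee: bee > bat → go right. Place as right child of bat.
Insert cod: cod > bat → go right; cod > bee → go right. Place as right child of bee.
Insert kit: kit > bat → go right; kit > bee → go right; kit > cod → go right. Place as right child of cod.
Insert cow: cow > bat → go right; cow > bee → go right; cow > cod → go right; cow < kit → go left. Place as left child of kit.
Insert dog: dog > bat → go right; dog > bee → go right; dog > cod → go right; dog < kit → go left; dog > cow → go right. Place as right child of cow.
Insert elk: elk > bat → go right; elk > bee → go right; elk > cod → go right; elk < kit → go left; elk > cow → go right; elk > dog → go right. Place as right child of dog.
Insert fox: fox > bat → go right; fox > bee → go right; fox > cod → go right; fox < kit → go left; fox > cow → go right; fox > dog → go right; fox > elk → go right. Place as right child of elk.
Insert doe: doe > bat → go right; doe > bee → go right; doe > cod → go right; doe < kit → go left; doe > cow → go right; doe < dog → go left. Place as left child of dog.
Insert hog: hog > bat → go right; hog > bee → go right; hog > cod → go right; hog < kit → go left; hog > cow → go right; hog > dog → go right; hog > elk → go right; hog > fox → go right. Place as right child of fox.
Insert pig: pig > bat → go right; pig > bee → go right; pig > cod → go right; pig > kit → go right. Place as right child of kit.
Insert gnu: gnu > bat → go right; gnu > bee → go right; gnu > cod → go right; gnu < kit → go left; gnu > cow → go right; gnu > dog → go right; gnu > elk → go right; gnu > fox → go right; gnu < hog → go left. Place as left child of hog.
Insert koi: koi > bat → go right; koi > bee → go right; koi > cod → go right; koi > kit → go right; koi < pig → go left. Place as left child of pig.
Insert owl: owl > bat → go right; owl > bee → go right; owl > cod → go right; owl > kit → go right; owl < pig → go left; owl > koi → go right. Place as right child of koi.
Insert hen: hen > bat → go right; hen > bee → go right; hen > cod → go right; hen < kit → go left; hen > cow → go right; hen > dog → go right; hen > elk → go right; hen > fox → go right; hen < hog → go left; hen > gnu → go right. Place as right child of gnu.
Insert rat: rat > bat → go right; rat > bee → go right; rat > cod → go right; rat > kit → go right; rat > pig → go right. Place as right child of pig.
Insert yak: yak > bat → go right; yak > bee → go right; yak > cod → go right; yak > kit → go right; yak > pig → go right; yak > rat → go right. Place as right child of rat.

Leaves: doe, hen, owl, yak — 4 in total.

4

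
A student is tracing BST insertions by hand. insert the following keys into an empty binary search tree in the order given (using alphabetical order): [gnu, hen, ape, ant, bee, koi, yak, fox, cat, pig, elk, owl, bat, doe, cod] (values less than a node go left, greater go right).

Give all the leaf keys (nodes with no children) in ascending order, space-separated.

ant bat cod owl

gnu: root
hen: right child of gnu (depth 1)
ape: left child of gnu (depth 1)
ant: left child of ape (depth 2)
bee: right child of ape (depth 2)
koi: right child of hen (depth 2)
yak: right child of koi (depth 3)
fox: right child of bee (depth 3)
cat: left child of fox (depth 4)
pig: left child of yak (depth 4)
elk: right child of cat (depth 5)
owl: left child of pig (depth 5)
bat: left child of bee (depth 3)
doe: left child of elk (depth 6)
cod: left child of doe (depth 7)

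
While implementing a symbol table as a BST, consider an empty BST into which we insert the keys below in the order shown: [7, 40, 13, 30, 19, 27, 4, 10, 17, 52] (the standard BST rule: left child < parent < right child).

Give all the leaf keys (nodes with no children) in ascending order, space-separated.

4 10 17 27 52

7: root
40: right child of 7 (depth 1)
13: left child of 40 (depth 2)
30: right child of 13 (depth 3)
19: left child of 30 (depth 4)
27: right child of 19 (depth 5)
4: left child of 7 (depth 1)
10: left child of 13 (depth 3)
17: left child of 19 (depth 5)
52: right child of 40 (depth 2)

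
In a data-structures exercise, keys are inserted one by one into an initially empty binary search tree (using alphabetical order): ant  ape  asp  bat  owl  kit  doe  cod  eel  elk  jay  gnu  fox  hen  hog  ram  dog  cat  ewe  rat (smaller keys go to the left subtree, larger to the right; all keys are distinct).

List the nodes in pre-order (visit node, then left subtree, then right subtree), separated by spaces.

ant ape asp bat owl kit doe cod cat eel dog elk jay gnu fox ewe hen hog ram rat

ant: root
ape: right child of ant (depth 1)
asp: right child of ape (depth 2)
bat: right child of asp (depth 3)
owl: right child of bat (depth 4)
kit: left child of owl (depth 5)
doe: left child of kit (depth 6)
cod: left child of doe (depth 7)
eel: right child of doe (depth 7)
elk: right child of eel (depth 8)
jay: right child of elk (depth 9)
gnu: left child of jay (depth 10)
fox: left child of gnu (depth 11)
hen: right child of gnu (depth 11)
hog: right child of hen (depth 12)
ram: right child of owl (depth 5)
dog: left child of eel (depth 8)
cat: left child of cod (depth 8)
ewe: left child of fox (depth 12)
rat: right child of ram (depth 6)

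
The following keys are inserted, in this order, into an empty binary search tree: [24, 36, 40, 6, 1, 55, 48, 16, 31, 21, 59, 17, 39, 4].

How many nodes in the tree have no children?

6

24: root
36: right child of 24 (depth 1)
40: right child of 36 (depth 2)
6: left child of 24 (depth 1)
1: left child of 6 (depth 2)
55: right child of 40 (depth 3)
48: left child of 55 (depth 4)
16: right child of 6 (depth 2)
31: left child of 36 (depth 2)
21: right child of 16 (depth 3)
59: right child of 55 (depth 4)
17: left child of 21 (depth 4)
39: left child of 40 (depth 3)
4: right child of 1 (depth 3)

Leaves: 4, 17, 31, 39, 48, 59 — 6 in total.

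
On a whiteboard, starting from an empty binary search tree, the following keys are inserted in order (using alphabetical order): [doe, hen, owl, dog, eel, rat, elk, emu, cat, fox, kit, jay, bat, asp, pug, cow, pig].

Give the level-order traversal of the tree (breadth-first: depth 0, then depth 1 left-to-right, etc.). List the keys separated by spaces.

doe: root
hen: right child of doe (depth 1)
owl: right child of hen (depth 2)
dog: left child of hen (depth 2)
eel: right child of dog (depth 3)
rat: right child of owl (depth 3)
elk: right child of eel (depth 4)
emu: right child of elk (depth 5)
cat: left child of doe (depth 1)
fox: right child of emu (depth 6)
kit: left child of owl (depth 3)
jay: left child of kit (depth 4)
bat: left child of cat (depth 2)
asp: left child of bat (depth 3)
pug: left child of rat (depth 4)
cow: right child of cat (depth 2)
pig: left child of pug (depth 5)

doe cat hen bat cow dog owl asp eel kit rat elk jay pug emu pig fox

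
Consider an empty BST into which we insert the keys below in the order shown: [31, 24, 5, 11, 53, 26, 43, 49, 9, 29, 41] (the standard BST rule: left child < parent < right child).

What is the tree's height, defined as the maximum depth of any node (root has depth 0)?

Insert 31: tree is empty, so 31 becomes the root.
Insert 24: 24 < 31 → go left. Place as left child of 31.
Insert 5: 5 < 31 → go left; 5 < 24 → go left. Place as left child of 24.
Insert 11: 11 < 31 → go left; 11 < 24 → go left; 11 > 5 → go right. Place as right child of 5.
Insert 53: 53 > 31 → go right. Place as right child of 31.
Insert 26: 26 < 31 → go left; 26 > 24 → go right. Place as right child of 24.
Insert 43: 43 > 31 → go right; 43 < 53 → go left. Place as left child of 53.
Insert 49: 49 > 31 → go right; 49 < 53 → go left; 49 > 43 → go right. Place as right child of 43.
Insert 9: 9 < 31 → go left; 9 < 24 → go left; 9 > 5 → go right; 9 < 11 → go left. Place as left child of 11.
Insert 29: 29 < 31 → go left; 29 > 24 → go right; 29 > 26 → go right. Place as right child of 26.
Insert 41: 41 > 31 → go right; 41 < 53 → go left; 41 < 43 → go left. Place as left child of 43.

The deepest node is 9 at depth 4.

4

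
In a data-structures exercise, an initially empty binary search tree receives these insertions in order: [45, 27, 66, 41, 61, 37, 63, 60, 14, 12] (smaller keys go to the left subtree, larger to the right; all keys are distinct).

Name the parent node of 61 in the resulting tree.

45: root
27: left child of 45 (depth 1)
66: right child of 45 (depth 1)
41: right child of 27 (depth 2)
61: left child of 66 (depth 2)
37: left child of 41 (depth 3)
63: right child of 61 (depth 3)
60: left child of 61 (depth 3)
14: left child of 27 (depth 2)
12: left child of 14 (depth 3)

66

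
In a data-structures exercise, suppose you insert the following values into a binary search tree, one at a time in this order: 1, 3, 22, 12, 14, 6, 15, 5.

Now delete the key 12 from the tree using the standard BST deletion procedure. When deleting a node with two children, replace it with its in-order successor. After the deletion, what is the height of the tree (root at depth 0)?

1: root
3: right child of 1 (depth 1)
22: right child of 3 (depth 2)
12: left child of 22 (depth 3)
14: right child of 12 (depth 4)
6: left child of 12 (depth 4)
15: right child of 14 (depth 5)
5: left child of 6 (depth 5)

Delete 12 (two children — replace with in-order successor).
After deletion, deepest node is 5 at depth 5.

5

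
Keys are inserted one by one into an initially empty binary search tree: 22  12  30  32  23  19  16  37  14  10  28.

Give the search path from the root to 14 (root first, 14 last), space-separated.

22 12 19 16 14

22: root
12: left child of 22 (depth 1)
30: right child of 22 (depth 1)
32: right child of 30 (depth 2)
23: left child of 30 (depth 2)
19: right child of 12 (depth 2)
16: left child of 19 (depth 3)
37: right child of 32 (depth 3)
14: left child of 16 (depth 4)
10: left child of 12 (depth 2)
28: right child of 23 (depth 3)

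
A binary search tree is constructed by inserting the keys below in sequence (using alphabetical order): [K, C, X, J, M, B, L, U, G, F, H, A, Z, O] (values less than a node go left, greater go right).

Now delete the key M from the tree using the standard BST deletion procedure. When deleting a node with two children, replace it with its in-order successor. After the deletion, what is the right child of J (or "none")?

Insert K: tree is empty, so K becomes the root.
Insert C: C < K → go left. Place as left child of K.
Insert X: X > K → go right. Place as right child of K.
Insert J: J < K → go left; J > C → go right. Place as right child of C.
Insert M: M > K → go right; M < X → go left. Place as left child of X.
Insert B: B < K → go left; B < C → go left. Place as left child of C.
Insert L: L > K → go right; L < X → go left; L < M → go left. Place as left child of M.
Insert U: U > K → go right; U < X → go left; U > M → go right. Place as right child of M.
Insert G: G < K → go left; G > C → go right; G < J → go left. Place as left child of J.
Insert F: F < K → go left; F > C → go right; F < J → go left; F < G → go left. Place as left child of G.
Insert H: H < K → go left; H > C → go right; H < J → go left; H > G → go right. Place as right child of G.
Insert A: A < K → go left; A < C → go left; A < B → go left. Place as left child of B.
Insert Z: Z > K → go right; Z > X → go right. Place as right child of X.
Insert O: O > K → go right; O < X → go left; O > M → go right; O < U → go left. Place as left child of U.

Delete M (two children — replace with in-order successor).
After deletion, J's right child: none.

none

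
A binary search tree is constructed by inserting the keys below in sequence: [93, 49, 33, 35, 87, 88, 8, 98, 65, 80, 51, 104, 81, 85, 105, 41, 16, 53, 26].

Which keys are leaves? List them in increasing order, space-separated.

Insert 93: tree is empty, so 93 becomes the root.
Insert 49: 49 < 93 → go left. Place as left child of 93.
Insert 33: 33 < 93 → go left; 33 < 49 → go left. Place as left child of 49.
Insert 35: 35 < 93 → go left; 35 < 49 → go left; 35 > 33 → go right. Place as right child of 33.
Insert 87: 87 < 93 → go left; 87 > 49 → go right. Place as right child of 49.
Insert 88: 88 < 93 → go left; 88 > 49 → go right; 88 > 87 → go right. Place as right child of 87.
Insert 8: 8 < 93 → go left; 8 < 49 → go left; 8 < 33 → go left. Place as left child of 33.
Insert 98: 98 > 93 → go right. Place as right child of 93.
Insert 65: 65 < 93 → go left; 65 > 49 → go right; 65 < 87 → go left. Place as left child of 87.
Insert 80: 80 < 93 → go left; 80 > 49 → go right; 80 < 87 → go left; 80 > 65 → go right. Place as right child of 65.
Insert 51: 51 < 93 → go left; 51 > 49 → go right; 51 < 87 → go left; 51 < 65 → go left. Place as left child of 65.
Insert 104: 104 > 93 → go right; 104 > 98 → go right. Place as right child of 98.
Insert 81: 81 < 93 → go left; 81 > 49 → go right; 81 < 87 → go left; 81 > 65 → go right; 81 > 80 → go right. Place as right child of 80.
Insert 85: 85 < 93 → go left; 85 > 49 → go right; 85 < 87 → go left; 85 > 65 → go right; 85 > 80 → go right; 85 > 81 → go right. Place as right child of 81.
Insert 105: 105 > 93 → go right; 105 > 98 → go right; 105 > 104 → go right. Place as right child of 104.
Insert 41: 41 < 93 → go left; 41 < 49 → go left; 41 > 33 → go right; 41 > 35 → go right. Place as right child of 35.
Insert 16: 16 < 93 → go left; 16 < 49 → go left; 16 < 33 → go left; 16 > 8 → go right. Place as right child of 8.
Insert 53: 53 < 93 → go left; 53 > 49 → go right; 53 < 87 → go left; 53 < 65 → go left; 53 > 51 → go right. Place as right child of 51.
Insert 26: 26 < 93 → go left; 26 < 49 → go left; 26 < 33 → go left; 26 > 8 → go right; 26 > 16 → go right. Place as right child of 16.

26 41 53 85 88 105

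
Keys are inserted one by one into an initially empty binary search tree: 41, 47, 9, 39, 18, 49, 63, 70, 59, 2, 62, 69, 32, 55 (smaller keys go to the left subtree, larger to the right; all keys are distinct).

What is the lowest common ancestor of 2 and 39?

41: root
47: right child of 41 (depth 1)
9: left child of 41 (depth 1)
39: right child of 9 (depth 2)
18: left child of 39 (depth 3)
49: right child of 47 (depth 2)
63: right child of 49 (depth 3)
70: right child of 63 (depth 4)
59: left child of 63 (depth 4)
2: left child of 9 (depth 2)
62: right child of 59 (depth 5)
69: left child of 70 (depth 5)
32: right child of 18 (depth 4)
55: left child of 59 (depth 5)

Path to 2: 41 → 9 → 2
Path to 39: 41 → 9 → 39
The paths share a prefix ending at 9, then split left and right.

9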